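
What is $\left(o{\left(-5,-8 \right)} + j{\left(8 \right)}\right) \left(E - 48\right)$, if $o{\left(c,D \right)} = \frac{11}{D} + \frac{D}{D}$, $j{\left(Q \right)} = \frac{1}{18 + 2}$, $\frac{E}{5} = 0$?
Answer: $\frac{78}{5} \approx 15.6$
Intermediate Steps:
$E = 0$ ($E = 5 \cdot 0 = 0$)
$j{\left(Q \right)} = \frac{1}{20}$
$o{\left(c,D \right)} = 1 + \frac{11}{D}$ ($o{\left(c,D \right)} = \frac{11}{D} + 1 = 1 + \frac{11}{D}$)
$\left(o{\left(-5,-8 \right)} + j{\left(8 \right)}\right) \left(E - 48\right) = \left(\frac{11 - 8}{-8} + \frac{1}{20}\right) \left(0 - 48\right) = \left(\left(- \frac{1}{8}\right) 3 + \frac{1}{20}\right) \left(0 - 48\right) = \left(- \frac{3}{8} + \frac{1}{20}\right) \left(-48\right) = \left(- \frac{13}{40}\right) \left(-48\right) = \frac{78}{5}$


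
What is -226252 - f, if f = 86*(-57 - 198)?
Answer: -204322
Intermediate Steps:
f = -21930 (f = 86*(-255) = -21930)
-226252 - f = -226252 - 1*(-21930) = -226252 + 21930 = -204322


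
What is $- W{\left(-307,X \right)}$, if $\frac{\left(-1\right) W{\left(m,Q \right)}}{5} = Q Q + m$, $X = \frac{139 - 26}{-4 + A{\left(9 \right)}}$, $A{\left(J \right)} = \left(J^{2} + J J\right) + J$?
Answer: $- \frac{42745770}{27889} \approx -1532.7$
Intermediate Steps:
$A{\left(J \right)} = J + 2 J^{2}$ ($A{\left(J \right)} = \left(J^{2} + J^{2}\right) + J = 2 J^{2} + J = J + 2 J^{2}$)
$X = \frac{113}{167}$ ($X = \frac{139 - 26}{-4 + 9 \left(1 + 2 \cdot 9\right)} = \frac{113}{-4 + 9 \left(1 + 18\right)} = \frac{113}{-4 + 9 \cdot 19} = \frac{113}{-4 + 171} = \frac{113}{167} \approx 0.67665$)
$W{\left(m,Q \right)} = - 5 m - 5 Q^{2}$ ($W{\left(m,Q \right)} = - 5 \left(Q Q + m\right) = - 5 \left(Q^{2} + m\right) = - 5 \left(m + Q^{2}\right) = - 5 m - 5 Q^{2}$)
$- W{\left(-307,X \right)} = - (\left(-5\right) \left(-307\right) - 5 \left(\frac{113}{167}\right)^{2}) = - (1535 - \frac{63845}{27889}) = \left(-1\right) \frac{42745770}{27889} = - \frac{42745770}{27889}$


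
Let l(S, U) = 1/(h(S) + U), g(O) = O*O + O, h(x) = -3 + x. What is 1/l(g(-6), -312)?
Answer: -285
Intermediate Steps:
g(O) = O + O² (g(O) = O² + O = O + O²)
l(S, U) = 1/(-3 + S + U) (l(S, U) = 1/((-3 + S) + U) = 1/(-3 + S + U))
1/l(g(-6), -312) = 1/(1/(-3 - 6*(1 - 6) - 312)) = 1/(1/(-3 - 6*(-5) - 312)) = 1/(1/(-3 + 30 - 312)) = 1/(1/(-285)) = 1/(-1/285) = -285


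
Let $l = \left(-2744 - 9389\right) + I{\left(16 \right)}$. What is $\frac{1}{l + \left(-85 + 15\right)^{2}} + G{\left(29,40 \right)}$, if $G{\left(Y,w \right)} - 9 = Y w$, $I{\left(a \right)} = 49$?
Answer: $\frac{8398095}{7184} \approx 1169.0$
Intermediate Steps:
$G{\left(Y,w \right)} = 9 + Y w$
$l = -12084$ ($l = \left(-2744 - 9389\right) + 49 = -12133 + 49 = -12084$)
$\frac{1}{l + \left(-85 + 15\right)^{2}} + G{\left(29,40 \right)} = \frac{1}{-12084 + \left(-85 + 15\right)^{2}} + \left(9 + 29 \cdot 40\right) = \frac{1}{-12084 + \left(-70\right)^{2}} + \left(9 + 1160\right) = \frac{1}{-12084 + 4900} + 1169 = \frac{1}{-7184} + 1169 = - \frac{1}{7184} + 1169 = \frac{8398095}{7184}$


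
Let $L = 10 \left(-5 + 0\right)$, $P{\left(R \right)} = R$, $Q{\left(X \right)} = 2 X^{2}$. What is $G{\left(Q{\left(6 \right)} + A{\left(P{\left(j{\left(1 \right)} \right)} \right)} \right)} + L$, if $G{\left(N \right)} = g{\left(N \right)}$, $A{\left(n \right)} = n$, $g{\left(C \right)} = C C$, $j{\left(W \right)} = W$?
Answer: $5279$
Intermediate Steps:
$g{\left(C \right)} = C^{2}$
$G{\left(N \right)} = N^{2}$
$L = -50$ ($L = 10 \left(-5\right) = -50$)
$G{\left(Q{\left(6 \right)} + A{\left(P{\left(j{\left(1 \right)} \right)} \right)} \right)} + L = \left(2 \cdot 6^{2} + 1\right)^{2} - 50 = \left(2 \cdot 36 + 1\right)^{2} - 50 = \left(72 + 1\right)^{2} - 50 = 73^{2} - 50 = 5329 - 50 = 5279$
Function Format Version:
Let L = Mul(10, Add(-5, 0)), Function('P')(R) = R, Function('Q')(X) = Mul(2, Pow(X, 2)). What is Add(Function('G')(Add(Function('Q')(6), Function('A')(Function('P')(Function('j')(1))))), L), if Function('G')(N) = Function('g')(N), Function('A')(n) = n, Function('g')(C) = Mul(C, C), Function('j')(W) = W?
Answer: 5279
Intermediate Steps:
Function('g')(C) = Pow(C, 2)
Function('G')(N) = Pow(N, 2)
L = -50 (L = Mul(10, -5) = -50)
Add(Function('G')(Add(Function('Q')(6), Function('A')(Function('P')(Function('j')(1))))), L) = Add(Pow(Add(Mul(2, Pow(6, 2)), 1), 2), -50) = Add(Pow(Add(Mul(2, 36), 1), 2), -50) = Add(Pow(Add(72, 1), 2), -50) = Add(Pow(73, 2), -50) = Add(5329, -50) = 5279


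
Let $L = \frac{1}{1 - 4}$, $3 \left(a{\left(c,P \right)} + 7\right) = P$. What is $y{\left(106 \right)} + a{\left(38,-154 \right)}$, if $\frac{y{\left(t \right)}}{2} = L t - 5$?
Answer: $-139$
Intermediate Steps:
$a{\left(c,P \right)} = -7 + \frac{P}{3}$
$L = - \frac{1}{3}$ ($L = \frac{1}{-3} = - \frac{1}{3} \approx -0.33333$)
$y{\left(t \right)} = -10 - \frac{2 t}{3}$ ($y{\left(t \right)} = 2 \left(- \frac{t}{3} - 5\right) = 2 \left(-5 - \frac{t}{3}\right) = -10 - \frac{2 t}{3}$)
$y{\left(106 \right)} + a{\left(38,-154 \right)} = \left(-10 - \frac{212}{3}\right) + \left(-7 + \frac{1}{3} \left(-154\right)\right) = \left(-10 - \frac{212}{3}\right) - \frac{175}{3} = - \frac{242}{3} - \frac{175}{3} = -139$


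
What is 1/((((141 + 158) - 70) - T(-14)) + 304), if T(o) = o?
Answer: 1/547 ≈ 0.0018282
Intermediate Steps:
1/((((141 + 158) - 70) - T(-14)) + 304) = 1/((((141 + 158) - 70) - 1*(-14)) + 304) = 1/(((299 - 70) + 14) + 304) = 1/((229 + 14) + 304) = 1/(243 + 304) = 1/547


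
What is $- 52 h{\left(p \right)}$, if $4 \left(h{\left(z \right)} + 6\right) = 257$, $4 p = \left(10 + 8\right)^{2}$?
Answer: $-3029$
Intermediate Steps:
$p = 81$ ($p = \frac{\left(10 + 8\right)^{2}}{4} = \frac{18^{2}}{4} = \frac{1}{4} \cdot 324 = 81$)
$h{\left(z \right)} = \frac{233}{4}$ ($h{\left(z \right)} = -6 + \frac{1}{4} \cdot 257 = -6 + \frac{257}{4} = \frac{233}{4}$)
$- 52 h{\left(p \right)} = \left(-52\right) \frac{233}{4} = -3029$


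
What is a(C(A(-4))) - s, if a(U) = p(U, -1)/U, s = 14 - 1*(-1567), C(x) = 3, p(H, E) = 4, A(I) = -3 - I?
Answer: -4739/3 ≈ -1579.7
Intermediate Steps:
s = 1581 (s = 14 + 1567 = 1581)
a(U) = 4/U
a(C(A(-4))) - s = 4/3 - 1*1581 = 4*(⅓) - 1581 = 4/3 - 1581 = -4739/3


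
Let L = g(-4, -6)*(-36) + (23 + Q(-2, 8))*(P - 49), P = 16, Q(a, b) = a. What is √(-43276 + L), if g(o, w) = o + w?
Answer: I*√43609 ≈ 208.83*I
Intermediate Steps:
L = -333 (L = (-4 - 6)*(-36) + (23 - 2)*(16 - 49) = -10*(-36) + 21*(-33) = 360 - 693 = -333)
√(-43276 + L) = √(-43276 - 333) = √(-43609) = I*√43609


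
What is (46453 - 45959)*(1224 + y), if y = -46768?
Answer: -22498736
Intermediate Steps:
(46453 - 45959)*(1224 + y) = (46453 - 45959)*(1224 - 46768) = 494*(-45544) = -22498736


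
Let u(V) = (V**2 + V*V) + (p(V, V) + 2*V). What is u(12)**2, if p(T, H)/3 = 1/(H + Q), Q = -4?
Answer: 6245001/64 ≈ 97578.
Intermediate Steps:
p(T, H) = 3/(-4 + H) (p(T, H) = 3/(H - 4) = 3/(-4 + H))
u(V) = 2*V + 2*V**2 + 3/(-4 + V) (u(V) = (V**2 + V*V) + (3/(-4 + V) + 2*V) = (V**2 + V**2) + (2*V + 3/(-4 + V)) = 2*V**2 + (2*V + 3/(-4 + V)) = 2*V + 2*V**2 + 3/(-4 + V))
u(12)**2 = ((3 + 2*12*(1 + 12)*(-4 + 12))/(-4 + 12))**2 = ((3 + 2*12*13*8)/8)**2 = ((3 + 2496)/8)**2 = ((1/8)*2499)**2 = (2499/8)**2 = 6245001/64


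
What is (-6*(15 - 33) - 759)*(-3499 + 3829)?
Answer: -214830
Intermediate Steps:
(-6*(15 - 33) - 759)*(-3499 + 3829) = (-6*(-18) - 759)*330 = (108 - 759)*330 = -651*330 = -214830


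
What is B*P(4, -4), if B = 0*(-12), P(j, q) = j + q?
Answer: 0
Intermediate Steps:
B = 0
B*P(4, -4) = 0*(4 - 4) = 0*0 = 0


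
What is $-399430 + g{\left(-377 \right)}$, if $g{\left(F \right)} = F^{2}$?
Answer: $-257301$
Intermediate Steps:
$-399430 + g{\left(-377 \right)} = -399430 + \left(-377\right)^{2} = -399430 + 142129 = -257301$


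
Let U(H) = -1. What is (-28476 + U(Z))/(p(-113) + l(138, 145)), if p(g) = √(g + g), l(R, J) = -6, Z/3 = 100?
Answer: 85431/131 + 28477*I*√226/262 ≈ 652.15 + 1634.0*I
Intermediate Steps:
Z = 300 (Z = 3*100 = 300)
p(g) = √2*√g (p(g) = √(2*g) = √2*√g)
(-28476 + U(Z))/(p(-113) + l(138, 145)) = (-28476 - 1)/(√2*√(-113) - 6) = -28477/(√2*(I*√113) - 6) = -28477/(I*√226 - 6) = -28477/(-6 + I*√226)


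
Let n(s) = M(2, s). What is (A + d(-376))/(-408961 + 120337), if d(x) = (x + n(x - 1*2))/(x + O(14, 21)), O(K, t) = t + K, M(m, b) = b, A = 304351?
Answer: -34594815/32806928 ≈ -1.0545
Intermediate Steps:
n(s) = s
O(K, t) = K + t
d(x) = (-2 + 2*x)/(35 + x) (d(x) = (x + (x - 1*2))/(x + (14 + 21)) = (x + (x - 2))/(x + 35) = (x + (-2 + x))/(35 + x) = (-2 + 2*x)/(35 + x))
(A + d(-376))/(-408961 + 120337) = (304351 + 2*(-1 - 376)/(35 - 376))/(-408961 + 120337) = (304351 + 2*(-377)/(-341))/(-288624) = (304351 + 2*(-1/341)*(-377))*(-1/288624) = (304351 + 754/341)*(-1/288624) = (103784445/341)*(-1/288624) = -34594815/32806928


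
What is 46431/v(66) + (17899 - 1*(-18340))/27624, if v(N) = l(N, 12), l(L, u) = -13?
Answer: -1282138837/359112 ≈ -3570.3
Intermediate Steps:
v(N) = -13
46431/v(66) + (17899 - 1*(-18340))/27624 = 46431/(-13) + (17899 - 1*(-18340))/27624 = 46431*(-1/13) + (17899 + 18340)*(1/27624) = -46431/13 + 36239*(1/27624) = -46431/13 + 36239/27624 = -1282138837/359112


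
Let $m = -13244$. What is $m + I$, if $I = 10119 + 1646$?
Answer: $-1479$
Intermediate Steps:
$I = 11765$
$m + I = -13244 + 11765 = -1479$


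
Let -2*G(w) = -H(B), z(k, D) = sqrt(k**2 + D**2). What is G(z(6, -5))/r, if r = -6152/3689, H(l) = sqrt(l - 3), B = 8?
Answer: -3689*sqrt(5)/12304 ≈ -0.67042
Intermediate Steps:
H(l) = sqrt(-3 + l)
z(k, D) = sqrt(D**2 + k**2)
G(w) = sqrt(5)/2 (G(w) = -(-1)*sqrt(-3 + 8)/2 = -(-1)*sqrt(5)/2 = sqrt(5)/2)
r = -6152/3689 (r = -6152*1/3689 = -6152/3689 ≈ -1.6677)
G(z(6, -5))/r = (sqrt(5)/2)/(-6152/3689) = (sqrt(5)/2)*(-3689/6152) = -3689*sqrt(5)/12304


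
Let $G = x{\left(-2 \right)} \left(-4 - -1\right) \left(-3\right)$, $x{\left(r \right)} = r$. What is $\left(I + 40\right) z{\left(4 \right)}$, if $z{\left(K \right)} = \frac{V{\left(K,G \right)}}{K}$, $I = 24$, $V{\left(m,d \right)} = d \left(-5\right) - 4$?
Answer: $1376$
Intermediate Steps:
$G = -18$ ($G = - 2 \left(-4 - -1\right) \left(-3\right) = - 2 \left(-4 + 1\right) \left(-3\right) = \left(-2\right) \left(-3\right) \left(-3\right) = 6 \left(-3\right) = -18$)
$V{\left(m,d \right)} = -4 - 5 d$ ($V{\left(m,d \right)} = - 5 d - 4 = -4 - 5 d$)
$z{\left(K \right)} = \frac{86}{K}$ ($z{\left(K \right)} = \frac{-4 - -90}{K} = \frac{-4 + 90}{K} = \frac{86}{K}$)
$\left(I + 40\right) z{\left(4 \right)} = \left(24 + 40\right) \frac{86}{4} = 64 \cdot 86 \cdot \frac{1}{4} = 64 \cdot \frac{43}{2} = 1376$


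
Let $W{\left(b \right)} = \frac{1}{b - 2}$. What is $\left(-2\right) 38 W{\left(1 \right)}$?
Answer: $76$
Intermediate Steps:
$W{\left(b \right)} = \frac{1}{-2 + b}$
$\left(-2\right) 38 W{\left(1 \right)} = \frac{\left(-2\right) 38}{-2 + 1} = - \frac{76}{-1} = \left(-76\right) \left(-1\right) = 76$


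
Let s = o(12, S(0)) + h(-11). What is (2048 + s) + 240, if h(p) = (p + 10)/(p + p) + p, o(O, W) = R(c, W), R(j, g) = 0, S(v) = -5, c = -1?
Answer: 50095/22 ≈ 2277.0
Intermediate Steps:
o(O, W) = 0
h(p) = p + (10 + p)/(2*p) (h(p) = (10 + p)/((2*p)) + p = (10 + p)*(1/(2*p)) + p = (10 + p)/(2*p) + p = p + (10 + p)/(2*p))
s = -241/22 (s = 0 + (½ - 11 + 5/(-11)) = 0 + (½ - 11 + 5*(-1/11)) = 0 + (½ - 11 - 5/11) = 0 - 241/22 = -241/22 ≈ -10.955)
(2048 + s) + 240 = (2048 - 241/22) + 240 = 44815/22 + 240 = 50095/22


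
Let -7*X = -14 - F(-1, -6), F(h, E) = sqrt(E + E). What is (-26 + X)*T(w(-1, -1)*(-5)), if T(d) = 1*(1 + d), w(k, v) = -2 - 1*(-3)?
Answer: 96 - 8*I*sqrt(3)/7 ≈ 96.0 - 1.9795*I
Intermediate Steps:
w(k, v) = 1 (w(k, v) = -2 + 3 = 1)
F(h, E) = sqrt(2)*sqrt(E) (F(h, E) = sqrt(2*E) = sqrt(2)*sqrt(E))
X = 2 + 2*I*sqrt(3)/7 (X = -(-14 - sqrt(2)*sqrt(-6))/7 = -(-14 - sqrt(2)*I*sqrt(6))/7 = -(-14 - 2*I*sqrt(3))/7 = 2 + 2*I*sqrt(3)/7 ≈ 2.0 + 0.49487*I)
T(d) = 1 + d
(-26 + X)*T(w(-1, -1)*(-5)) = (-26 + (2 + 2*I*sqrt(3)/7))*(1 + 1*(-5)) = (-24 + 2*I*sqrt(3)/7)*(1 - 5) = (-24 + 2*I*sqrt(3)/7)*(-4) = 96 - 8*I*sqrt(3)/7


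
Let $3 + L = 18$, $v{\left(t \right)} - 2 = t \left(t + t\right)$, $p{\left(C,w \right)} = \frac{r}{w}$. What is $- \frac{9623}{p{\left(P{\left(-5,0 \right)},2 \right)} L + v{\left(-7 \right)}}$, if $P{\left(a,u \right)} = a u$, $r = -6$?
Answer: $- \frac{9623}{55} \approx -174.96$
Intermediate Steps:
$p{\left(C,w \right)} = - \frac{6}{w}$
$v{\left(t \right)} = 2 + 2 t^{2}$ ($v{\left(t \right)} = 2 + t \left(t + t\right) = 2 + t 2 t = 2 + 2 t^{2}$)
$L = 15$ ($L = -3 + 18 = 15$)
$- \frac{9623}{p{\left(P{\left(-5,0 \right)},2 \right)} L + v{\left(-7 \right)}} = - \frac{9623}{- \frac{6}{2} \cdot 15 + \left(2 + 2 \left(-7\right)^{2}\right)} = - \frac{9623}{\left(-6\right) \frac{1}{2} \cdot 15 + \left(2 + 2 \cdot 49\right)} = - \frac{9623}{\left(-3\right) 15 + \left(2 + 98\right)} = - \frac{9623}{-45 + 100} = - \frac{9623}{55}$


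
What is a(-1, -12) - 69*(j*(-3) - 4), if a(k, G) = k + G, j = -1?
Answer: 56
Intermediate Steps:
a(k, G) = G + k
a(-1, -12) - 69*(j*(-3) - 4) = (-12 - 1) - 69*(-1*(-3) - 4) = -13 - 69*(3 - 4) = -13 - 69*(-1) = -13 + 69 = 56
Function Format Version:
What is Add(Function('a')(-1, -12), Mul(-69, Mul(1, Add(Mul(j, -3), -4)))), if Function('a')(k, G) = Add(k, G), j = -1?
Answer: 56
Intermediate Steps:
Function('a')(k, G) = Add(G, k)
Add(Function('a')(-1, -12), Mul(-69, Mul(1, Add(Mul(j, -3), -4)))) = Add(Add(-12, -1), Mul(-69, Mul(1, Add(Mul(-1, -3), -4)))) = Add(-13, Mul(-69, Mul(1, Add(3, -4)))) = Add(-13, Mul(-69, Mul(1, -1))) = Add(-13, Mul(-69, -1)) = Add(-13, 69) = 56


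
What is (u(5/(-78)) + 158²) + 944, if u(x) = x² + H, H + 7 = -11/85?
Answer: 13394378341/517140 ≈ 25901.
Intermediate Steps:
H = -606/85 (H = -7 - 11/85 = -606/85 ≈ -7.1294)
u(x) = -606/85 + x² (u(x) = x² - 606/85 = -606/85 + x²)
(u(5/(-78)) + 158²) + 944 = ((-606/85 + (5/(-78))²) + 158²) + 944 = ((-606/85 + (5*(-1/78))²) + 24964) + 944 = ((-606/85 + (-5/78)²) + 24964) + 944 = ((-606/85 + 25/6084) + 24964) + 944 = (-3684779/517140 + 24964) + 944 = 12906198181/517140 + 944 = 13394378341/517140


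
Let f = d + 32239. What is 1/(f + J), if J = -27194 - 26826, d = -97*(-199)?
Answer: -1/2478 ≈ -0.00040355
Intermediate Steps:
d = 19303
f = 51542 (f = 19303 + 32239 = 51542)
J = -54020
1/(f + J) = 1/(51542 - 54020) = 1/(-2478) = -1/2478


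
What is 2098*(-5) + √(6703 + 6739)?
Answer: -10490 + √13442 ≈ -10374.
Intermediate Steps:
2098*(-5) + √(6703 + 6739) = -10490 + √13442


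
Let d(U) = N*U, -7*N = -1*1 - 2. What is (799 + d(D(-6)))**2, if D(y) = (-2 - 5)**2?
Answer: 672400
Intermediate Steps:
D(y) = 49 (D(y) = (-7)**2 = 49)
N = 3/7 (N = -(-1*1 - 2)/7 = -(-1 - 2)/7 = -1/7*(-3) = 3/7 ≈ 0.42857)
d(U) = 3*U/7
(799 + d(D(-6)))**2 = (799 + (3/7)*49)**2 = (799 + 21)**2 = 820**2 = 672400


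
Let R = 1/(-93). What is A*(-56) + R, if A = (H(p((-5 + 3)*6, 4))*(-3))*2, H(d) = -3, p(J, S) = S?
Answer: -93745/93 ≈ -1008.0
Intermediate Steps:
R = -1/93 ≈ -0.010753
A = 18 (A = -3*(-3)*2 = 9*2 = 18)
A*(-56) + R = 18*(-56) - 1/93 = -1008 - 1/93 = -93745/93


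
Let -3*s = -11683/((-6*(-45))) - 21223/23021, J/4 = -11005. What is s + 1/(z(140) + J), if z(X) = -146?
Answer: 1010974943399/68630320305 ≈ 14.731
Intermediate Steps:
J = -44020 (J = 4*(-11005) = -44020)
s = 274684553/18647010 (s = -(-11683/((-6*(-45))) - 21223/23021)/3 = -(-11683/270 - 21223*1/23021)/3 = -(-11683*1/270 - 21223/23021)/3 = -(-11683/270 - 21223/23021)/3 = -1/3*(-274684553/6215670) = 274684553/18647010 ≈ 14.731)
s + 1/(z(140) + J) = 274684553/18647010 + 1/(-146 - 44020) = 274684553/18647010 + 1/(-44166) = 274684553/18647010 - 1/44166 = 1010974943399/68630320305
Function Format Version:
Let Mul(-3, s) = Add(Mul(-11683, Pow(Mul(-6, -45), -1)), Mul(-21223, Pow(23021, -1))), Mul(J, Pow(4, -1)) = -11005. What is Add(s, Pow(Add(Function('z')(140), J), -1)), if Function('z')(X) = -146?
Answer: Rational(1010974943399, 68630320305) ≈ 14.731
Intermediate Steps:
J = -44020 (J = Mul(4, -11005) = -44020)
s = Rational(274684553, 18647010) (s = Mul(Rational(-1, 3), Add(Mul(-11683, Pow(Mul(-6, -45), -1)), Mul(-21223, Pow(23021, -1)))) = Mul(Rational(-1, 3), Add(Mul(-11683, Pow(270, -1)), Mul(-21223, Rational(1, 23021)))) = Mul(Rational(-1, 3), Add(Mul(-11683, Rational(1, 270)), Rational(-21223, 23021))) = Mul(Rational(-1, 3), Add(Rational(-11683, 270), Rational(-21223, 23021))) = Mul(Rational(-1, 3), Rational(-274684553, 6215670)) = Rational(274684553, 18647010) ≈ 14.731)
Add(s, Pow(Add(Function('z')(140), J), -1)) = Add(Rational(274684553, 18647010), Pow(Add(-146, -44020), -1)) = Add(Rational(274684553, 18647010), Pow(-44166, -1)) = Add(Rational(274684553, 18647010), Rational(-1, 44166)) = Rational(1010974943399, 68630320305)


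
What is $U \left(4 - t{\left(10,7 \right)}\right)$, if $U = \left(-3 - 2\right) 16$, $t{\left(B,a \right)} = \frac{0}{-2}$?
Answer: $-320$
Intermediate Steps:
$t{\left(B,a \right)} = 0$ ($t{\left(B,a \right)} = 0 \left(- \frac{1}{2}\right) = 0$)
$U = -80$ ($U = \left(-3 - 2\right) 16 = \left(-5\right) 16 = -80$)
$U \left(4 - t{\left(10,7 \right)}\right) = - 80 \left(4 - 0\right) = - 80 \left(4 + 0\right) = \left(-80\right) 4 = -320$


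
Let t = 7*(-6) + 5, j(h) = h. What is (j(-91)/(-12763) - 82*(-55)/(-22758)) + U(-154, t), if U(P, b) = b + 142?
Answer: 15221423509/145230177 ≈ 104.81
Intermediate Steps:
t = -37 (t = -42 + 5 = -37)
U(P, b) = 142 + b
(j(-91)/(-12763) - 82*(-55)/(-22758)) + U(-154, t) = (-91/(-12763) - 82*(-55)/(-22758)) + (142 - 37) = (-91*(-1/12763) + 4510*(-1/22758)) + 105 = (91/12763 - 2255/11379) + 105 = -27745076/145230177 + 105 = 15221423509/145230177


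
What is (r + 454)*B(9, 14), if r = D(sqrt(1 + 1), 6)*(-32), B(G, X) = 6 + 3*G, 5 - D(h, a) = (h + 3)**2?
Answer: 21318 + 6336*sqrt(2) ≈ 30278.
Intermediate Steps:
D(h, a) = 5 - (3 + h)**2 (D(h, a) = 5 - (h + 3)**2 = 5 - (3 + h)**2)
r = -160 + 32*(3 + sqrt(2))**2 (r = (5 - (3 + sqrt(1 + 1))**2)*(-32) = (5 - (3 + sqrt(2))**2)*(-32) = -160 + 32*(3 + sqrt(2))**2 ≈ 463.53)
(r + 454)*B(9, 14) = ((192 + 192*sqrt(2)) + 454)*(6 + 3*9) = (646 + 192*sqrt(2))*(6 + 27) = (646 + 192*sqrt(2))*33 = 21318 + 6336*sqrt(2)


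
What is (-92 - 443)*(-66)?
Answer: 35310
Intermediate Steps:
(-92 - 443)*(-66) = -535*(-66) = 35310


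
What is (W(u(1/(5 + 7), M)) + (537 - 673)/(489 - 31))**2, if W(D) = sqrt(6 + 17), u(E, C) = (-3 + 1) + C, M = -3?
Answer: 1210767/52441 - 136*sqrt(23)/229 ≈ 20.240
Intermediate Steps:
u(E, C) = -2 + C
W(D) = sqrt(23)
(W(u(1/(5 + 7), M)) + (537 - 673)/(489 - 31))**2 = (sqrt(23) + (537 - 673)/(489 - 31))**2 = (sqrt(23) - 136/458)**2 = (sqrt(23) - 136*1/458)**2 = (sqrt(23) - 68/229)**2 = (-68/229 + sqrt(23))**2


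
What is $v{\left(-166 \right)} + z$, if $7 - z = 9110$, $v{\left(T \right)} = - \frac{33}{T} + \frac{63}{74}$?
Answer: $- \frac{27952088}{3071} \approx -9102.0$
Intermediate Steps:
$v{\left(T \right)} = \frac{63}{74} - \frac{33}{T}$ ($v{\left(T \right)} = - \frac{33}{T} + 63 \cdot \frac{1}{74} = - \frac{33}{T} + \frac{63}{74} = \frac{63}{74} - \frac{33}{T}$)
$z = -9103$ ($z = 7 - 9110 = -9103$)
$v{\left(-166 \right)} + z = \left(\frac{63}{74} - \frac{33}{-166}\right) - 9103 = \left(\frac{63}{74} - - \frac{33}{166}\right) - 9103 = \left(\frac{63}{74} + \frac{33}{166}\right) - 9103 = \frac{3225}{3071} - 9103 = - \frac{27952088}{3071}$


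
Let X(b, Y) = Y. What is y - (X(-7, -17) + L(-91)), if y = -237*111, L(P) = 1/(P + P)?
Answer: -4784779/182 ≈ -26290.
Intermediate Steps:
L(P) = 1/(2*P)
y = -26307
y - (X(-7, -17) + L(-91)) = -26307 - (-17 + (½)/(-91)) = -26307 - (-17 + (½)*(-1/91)) = -26307 - (-17 - 1/182) = -26307 - 1*(-3095/182) = -26307 + 3095/182 = -4784779/182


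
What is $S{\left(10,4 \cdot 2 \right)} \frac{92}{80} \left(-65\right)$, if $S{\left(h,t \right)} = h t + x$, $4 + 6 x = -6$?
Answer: $- \frac{70265}{12} \approx -5855.4$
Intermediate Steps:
$x = - \frac{5}{3}$ ($x = - \frac{2}{3} + \frac{1}{6} \left(-6\right) = - \frac{2}{3} - 1 = - \frac{5}{3} \approx -1.6667$)
$S{\left(h,t \right)} = - \frac{5}{3} + h t$ ($S{\left(h,t \right)} = h t - \frac{5}{3} = - \frac{5}{3} + h t$)
$S{\left(10,4 \cdot 2 \right)} \frac{92}{80} \left(-65\right) = \left(- \frac{5}{3} + 10 \cdot 4 \cdot 2\right) \frac{92}{80} \left(-65\right) = \left(- \frac{5}{3} + 10 \cdot 8\right) 92 \cdot \frac{1}{80} \left(-65\right) = \left(- \frac{5}{3} + 80\right) \frac{23}{20} \left(-65\right) = \frac{235}{3} \cdot \frac{23}{20} \left(-65\right) = \frac{1081}{12} \left(-65\right) = - \frac{70265}{12}$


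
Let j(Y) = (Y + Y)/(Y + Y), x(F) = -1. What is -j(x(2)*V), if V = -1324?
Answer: -1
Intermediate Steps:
j(Y) = 1 (j(Y) = (2*Y)/((2*Y)) = (2*Y)*(1/(2*Y)) = 1)
-j(x(2)*V) = -1*1 = -1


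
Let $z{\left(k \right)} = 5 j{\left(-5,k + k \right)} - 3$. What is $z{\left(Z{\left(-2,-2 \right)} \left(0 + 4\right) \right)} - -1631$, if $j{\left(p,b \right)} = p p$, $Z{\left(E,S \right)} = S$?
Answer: $1753$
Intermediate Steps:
$j{\left(p,b \right)} = p^{2}$
$z{\left(k \right)} = 122$ ($z{\left(k \right)} = 5 \left(-5\right)^{2} - 3 = 5 \cdot 25 - 3 = 125 - 3 = 122$)
$z{\left(Z{\left(-2,-2 \right)} \left(0 + 4\right) \right)} - -1631 = 122 - -1631 = 122 + 1631 = 1753$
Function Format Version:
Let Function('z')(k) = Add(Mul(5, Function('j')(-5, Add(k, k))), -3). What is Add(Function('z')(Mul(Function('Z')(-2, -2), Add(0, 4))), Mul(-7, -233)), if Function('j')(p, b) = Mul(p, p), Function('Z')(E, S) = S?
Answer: 1753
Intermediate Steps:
Function('j')(p, b) = Pow(p, 2)
Function('z')(k) = 122 (Function('z')(k) = Add(Mul(5, Pow(-5, 2)), -3) = Add(Mul(5, 25), -3) = Add(125, -3) = 122)
Add(Function('z')(Mul(Function('Z')(-2, -2), Add(0, 4))), Mul(-7, -233)) = Add(122, Mul(-7, -233)) = Add(122, 1631) = 1753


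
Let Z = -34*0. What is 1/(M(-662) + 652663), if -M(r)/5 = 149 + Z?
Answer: 1/651918 ≈ 1.5339e-6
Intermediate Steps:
Z = 0
M(r) = -745 (M(r) = -5*(149 + 0) = -5*149 = -745)
1/(M(-662) + 652663) = 1/(-745 + 652663) = 1/651918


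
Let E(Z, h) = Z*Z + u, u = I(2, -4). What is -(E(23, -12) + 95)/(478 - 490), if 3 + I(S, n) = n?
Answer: 617/12 ≈ 51.417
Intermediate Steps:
I(S, n) = -3 + n
u = -7 (u = -3 - 4 = -7)
E(Z, h) = -7 + Z² (E(Z, h) = Z*Z - 7 = Z² - 7 = -7 + Z²)
-(E(23, -12) + 95)/(478 - 490) = -((-7 + 23²) + 95)/(478 - 490) = -((-7 + 529) + 95)/(-12) = -(522 + 95)*(-1)/12 = -617*(-1)/12 = -1*(-617/12) = 617/12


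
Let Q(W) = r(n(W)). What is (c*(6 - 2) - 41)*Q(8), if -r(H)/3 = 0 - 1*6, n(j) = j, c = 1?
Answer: -666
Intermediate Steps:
r(H) = 18 (r(H) = -3*(0 - 1*6) = -3*(0 - 6) = -3*(-6) = 18)
Q(W) = 18
(c*(6 - 2) - 41)*Q(8) = (1*(6 - 2) - 41)*18 = (1*4 - 41)*18 = (4 - 41)*18 = -37*18 = -666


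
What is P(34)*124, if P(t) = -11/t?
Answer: -682/17 ≈ -40.118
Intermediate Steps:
P(34)*124 = -11/34*124 = -682/17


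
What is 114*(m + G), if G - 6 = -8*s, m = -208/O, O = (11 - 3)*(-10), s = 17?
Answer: -72618/5 ≈ -14524.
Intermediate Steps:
O = -80 (O = 8*(-10) = -80)
m = 13/5 (m = -208/(-80) = -208*(-1/80) = 13/5 ≈ 2.6000)
G = -130 (G = 6 - 8*17 = 6 - 136 = -130)
114*(m + G) = 114*(13/5 - 130) = 114*(-637/5) = -72618/5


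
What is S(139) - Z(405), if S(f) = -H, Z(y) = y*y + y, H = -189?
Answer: -164241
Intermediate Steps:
Z(y) = y + y² (Z(y) = y² + y = y + y²)
S(f) = 189 (S(f) = -1*(-189) = 189)
S(139) - Z(405) = 189 - 405*(1 + 405) = 189 - 405*406 = 189 - 1*164430 = 189 - 164430 = -164241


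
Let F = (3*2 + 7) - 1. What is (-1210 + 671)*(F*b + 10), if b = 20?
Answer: -134750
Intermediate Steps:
F = 12 (F = (6 + 7) - 1 = 13 - 1 = 12)
(-1210 + 671)*(F*b + 10) = (-1210 + 671)*(12*20 + 10) = -539*(240 + 10) = -539*250 = -134750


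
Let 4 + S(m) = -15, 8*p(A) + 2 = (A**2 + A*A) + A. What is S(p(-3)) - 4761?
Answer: -4780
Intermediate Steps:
p(A) = -1/4 + A**2/4 + A/8 (p(A) = -1/4 + ((A**2 + A*A) + A)/8 = -1/4 + ((A**2 + A**2) + A)/8 = -1/4 + (2*A**2 + A)/8 = -1/4 + (A + 2*A**2)/8 = -1/4 + (A**2/4 + A/8) = -1/4 + A**2/4 + A/8)
S(m) = -19 (S(m) = -4 - 15 = -19)
S(p(-3)) - 4761 = -19 - 4761 = -4780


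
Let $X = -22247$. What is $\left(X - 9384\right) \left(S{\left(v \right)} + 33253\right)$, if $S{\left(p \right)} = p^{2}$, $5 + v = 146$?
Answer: $-1680681554$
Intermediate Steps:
$v = 141$ ($v = -5 + 146 = 141$)
$\left(X - 9384\right) \left(S{\left(v \right)} + 33253\right) = \left(-22247 - 9384\right) \left(141^{2} + 33253\right) = - 31631 \left(19881 + 33253\right) = \left(-31631\right) 53134 = -1680681554$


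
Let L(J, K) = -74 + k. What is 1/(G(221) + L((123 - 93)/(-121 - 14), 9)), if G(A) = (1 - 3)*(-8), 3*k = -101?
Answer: -3/275 ≈ -0.010909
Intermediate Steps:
k = -101/3 (k = (⅓)*(-101) = -101/3 ≈ -33.667)
L(J, K) = -323/3 (L(J, K) = -74 - 101/3 = -323/3)
G(A) = 16 (G(A) = -2*(-8) = 16)
1/(G(221) + L((123 - 93)/(-121 - 14), 9)) = 1/(16 - 323/3) = 1/(-275/3) = -3/275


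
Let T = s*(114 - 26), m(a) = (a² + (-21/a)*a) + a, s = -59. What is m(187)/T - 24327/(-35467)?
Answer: -1119827261/184144664 ≈ -6.0812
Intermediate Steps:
m(a) = -21 + a + a² (m(a) = (a² - 21) + a = (-21 + a²) + a = -21 + a + a²)
T = -5192 (T = -59*(114 - 26) = -59*88 = -5192)
m(187)/T - 24327/(-35467) = (-21 + 187 + 187²)/(-5192) - 24327/(-35467) = (-21 + 187 + 34969)*(-1/5192) - 24327*(-1/35467) = 35135*(-1/5192) + 24327/35467 = -35135/5192 + 24327/35467 = -1119827261/184144664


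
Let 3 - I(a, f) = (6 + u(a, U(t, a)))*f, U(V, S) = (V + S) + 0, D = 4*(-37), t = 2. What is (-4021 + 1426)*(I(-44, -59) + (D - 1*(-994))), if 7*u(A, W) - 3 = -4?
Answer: -21699390/7 ≈ -3.0999e+6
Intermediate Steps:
D = -148
U(V, S) = S + V (U(V, S) = (S + V) + 0 = S + V)
u(A, W) = -⅐ (u(A, W) = 3/7 + (⅐)*(-4) = 3/7 - 4/7 = -⅐)
I(a, f) = 3 - 41*f/7 (I(a, f) = 3 - (6 - ⅐)*f = 3 - 41*f/7)
(-4021 + 1426)*(I(-44, -59) + (D - 1*(-994))) = (-4021 + 1426)*((3 - 41/7*(-59)) + (-148 - 1*(-994))) = -2595*((3 + 2419/7) + (-148 + 994)) = -2595*(2440/7 + 846) = -2595*8362/7 = -21699390/7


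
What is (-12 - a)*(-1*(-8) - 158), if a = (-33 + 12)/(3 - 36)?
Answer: 20850/11 ≈ 1895.5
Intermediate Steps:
a = 7/11 (a = -21/(-33) = -21*(-1/33) = 7/11 ≈ 0.63636)
(-12 - a)*(-1*(-8) - 158) = (-12 - 1*7/11)*(-1*(-8) - 158) = (-12 - 7/11)*(8 - 158) = -139/11*(-150) = 20850/11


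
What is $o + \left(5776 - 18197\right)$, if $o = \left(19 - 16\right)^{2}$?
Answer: $-12412$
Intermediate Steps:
$o = 9$ ($o = 3^{2} = 9$)
$o + \left(5776 - 18197\right) = 9 + \left(5776 - 18197\right) = 9 - 12421 = -12412$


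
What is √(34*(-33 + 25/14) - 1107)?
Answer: I*√106246/7 ≈ 46.565*I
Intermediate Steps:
√(34*(-33 + 25/14) - 1107) = √(34*(-437/14) - 1107) = √(-7429/7 - 1107) = √(-15178/7) = I*√106246/7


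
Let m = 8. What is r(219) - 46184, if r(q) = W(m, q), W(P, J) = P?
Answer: -46176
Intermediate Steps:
r(q) = 8
r(219) - 46184 = 8 - 46184 = -46176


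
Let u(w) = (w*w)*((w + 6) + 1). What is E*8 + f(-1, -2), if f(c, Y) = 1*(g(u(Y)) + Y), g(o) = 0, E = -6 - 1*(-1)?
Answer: -42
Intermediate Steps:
u(w) = w²*(7 + w) (u(w) = w²*((6 + w) + 1) = w²*(7 + w))
E = -5 (E = -6 + 1 = -5)
f(c, Y) = Y (f(c, Y) = 1*(0 + Y) = 1*Y = Y)
E*8 + f(-1, -2) = -5*8 - 2 = -40 - 2 = -42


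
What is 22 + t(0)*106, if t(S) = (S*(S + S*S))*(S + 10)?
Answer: 22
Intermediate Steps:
t(S) = S*(10 + S)*(S + S²) (t(S) = (S*(S + S²))*(10 + S) = S*(10 + S)*(S + S²))
22 + t(0)*106 = 22 + (0²*(10 + 0² + 11*0))*106 = 22 + (0*(10 + 0 + 0))*106 = 22 + (0*10)*106 = 22 + 0*106 = 22 + 0 = 22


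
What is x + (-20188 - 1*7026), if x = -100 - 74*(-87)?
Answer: -20876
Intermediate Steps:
x = 6338 (x = -100 + 6438 = 6338)
x + (-20188 - 1*7026) = 6338 + (-20188 - 1*7026) = 6338 + (-20188 - 7026) = 6338 - 27214 = -20876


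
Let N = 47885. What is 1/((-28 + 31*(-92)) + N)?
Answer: 1/45005 ≈ 2.2220e-5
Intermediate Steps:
1/((-28 + 31*(-92)) + N) = 1/((-28 + 31*(-92)) + 47885) = 1/((-28 - 2852) + 47885) = 1/(-2880 + 47885) = 1/45005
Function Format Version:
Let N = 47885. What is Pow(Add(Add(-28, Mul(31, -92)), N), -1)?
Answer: Rational(1, 45005) ≈ 2.2220e-5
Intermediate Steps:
Pow(Add(Add(-28, Mul(31, -92)), N), -1) = Pow(Add(Add(-28, Mul(31, -92)), 47885), -1) = Pow(Add(Add(-28, -2852), 47885), -1) = Pow(Add(-2880, 47885), -1) = Pow(45005, -1) = Rational(1, 45005)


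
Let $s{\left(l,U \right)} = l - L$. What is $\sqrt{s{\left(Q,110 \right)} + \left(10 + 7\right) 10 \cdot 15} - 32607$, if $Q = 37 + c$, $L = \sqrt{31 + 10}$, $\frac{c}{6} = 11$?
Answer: $-32607 + \sqrt{2653 - \sqrt{41}} \approx -32556.0$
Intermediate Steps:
$c = 66$ ($c = 6 \cdot 11 = 66$)
$L = \sqrt{41} \approx 6.4031$
$Q = 103$ ($Q = 37 + 66 = 103$)
$s{\left(l,U \right)} = l - \sqrt{41}$
$\sqrt{s{\left(Q,110 \right)} + \left(10 + 7\right) 10 \cdot 15} - 32607 = \sqrt{\left(103 - \sqrt{41}\right) + \left(10 + 7\right) 10 \cdot 15} - 32607 = \sqrt{\left(103 - \sqrt{41}\right) + 17 \cdot 10 \cdot 15} - 32607 = \sqrt{\left(103 - \sqrt{41}\right) + 170 \cdot 15} - 32607 = \sqrt{\left(103 - \sqrt{41}\right) + 2550} - 32607 = \sqrt{2653 - \sqrt{41}} - 32607 = -32607 + \sqrt{2653 - \sqrt{41}}$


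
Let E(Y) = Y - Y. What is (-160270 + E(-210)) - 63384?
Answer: -223654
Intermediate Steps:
E(Y) = 0
(-160270 + E(-210)) - 63384 = (-160270 + 0) - 63384 = -160270 - 63384 = -223654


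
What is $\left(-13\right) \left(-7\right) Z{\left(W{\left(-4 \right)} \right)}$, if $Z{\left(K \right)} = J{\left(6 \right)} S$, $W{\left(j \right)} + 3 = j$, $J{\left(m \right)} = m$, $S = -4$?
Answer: $-2184$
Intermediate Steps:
$W{\left(j \right)} = -3 + j$
$Z{\left(K \right)} = -24$ ($Z{\left(K \right)} = 6 \left(-4\right) = -24$)
$\left(-13\right) \left(-7\right) Z{\left(W{\left(-4 \right)} \right)} = \left(-13\right) \left(-7\right) \left(-24\right) = 91 \left(-24\right) = -2184$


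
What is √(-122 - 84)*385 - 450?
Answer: -450 + 385*I*√206 ≈ -450.0 + 5525.8*I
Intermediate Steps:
√(-122 - 84)*385 - 450 = √(-206)*385 - 450 = (I*√206)*385 - 450 = 385*I*√206 - 450 = -450 + 385*I*√206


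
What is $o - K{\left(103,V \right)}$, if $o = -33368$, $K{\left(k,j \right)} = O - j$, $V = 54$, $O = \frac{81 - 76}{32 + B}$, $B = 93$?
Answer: $- \frac{832851}{25} \approx -33314.0$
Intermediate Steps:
$O = \frac{1}{25}$ ($O = \frac{81 - 76}{32 + 93} = \frac{5}{125} = 5 \cdot \frac{1}{125} = \frac{1}{25} \approx 0.04$)
$K{\left(k,j \right)} = \frac{1}{25} - j$
$o - K{\left(103,V \right)} = -33368 - \left(\frac{1}{25} - 54\right) = -33368 - - \frac{1349}{25} = -33368 + \frac{1349}{25} = - \frac{832851}{25}$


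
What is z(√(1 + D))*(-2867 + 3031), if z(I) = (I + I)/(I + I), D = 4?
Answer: 164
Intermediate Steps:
z(I) = 1 (z(I) = (2*I)/((2*I)) = (2*I)*(1/(2*I)) = 1)
z(√(1 + D))*(-2867 + 3031) = 1*(-2867 + 3031) = 1*164 = 164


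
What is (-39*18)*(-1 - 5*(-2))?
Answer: -6318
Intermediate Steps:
(-39*18)*(-1 - 5*(-2)) = -702*(-1 + 10) = -702*9 = -6318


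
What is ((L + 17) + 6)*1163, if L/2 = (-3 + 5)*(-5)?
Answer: 3489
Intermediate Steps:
L = -20 (L = 2*((-3 + 5)*(-5)) = 2*(2*(-5)) = 2*(-10) = -20)
((L + 17) + 6)*1163 = ((-20 + 17) + 6)*1163 = (-3 + 6)*1163 = 3*1163 = 3489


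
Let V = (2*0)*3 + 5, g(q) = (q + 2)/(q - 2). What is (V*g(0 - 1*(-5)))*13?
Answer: 455/3 ≈ 151.67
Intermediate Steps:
g(q) = (2 + q)/(-2 + q)
V = 5 (V = 0*3 + 5 = 0 + 5 = 5)
(V*g(0 - 1*(-5)))*13 = (5*((2 + (0 - 1*(-5)))/(-2 + (0 - 1*(-5)))))*13 = (5*((2 + (0 + 5))/(-2 + (0 + 5))))*13 = (5*((2 + 5)/(-2 + 5)))*13 = (5*(7/3))*13 = (35/3)*13 = 455/3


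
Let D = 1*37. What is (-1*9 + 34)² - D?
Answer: 588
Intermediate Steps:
D = 37
(-1*9 + 34)² - D = (-1*9 + 34)² - 1*37 = (-9 + 34)² - 37 = 25² - 37 = 625 - 37 = 588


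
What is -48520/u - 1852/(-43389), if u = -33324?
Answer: 180579194/120491253 ≈ 1.4987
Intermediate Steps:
-48520/u - 1852/(-43389) = -48520/(-33324) - 1852/(-43389) = -48520*(-1/33324) - 1852*(-1/43389) = 12130/8331 + 1852/43389 = 180579194/120491253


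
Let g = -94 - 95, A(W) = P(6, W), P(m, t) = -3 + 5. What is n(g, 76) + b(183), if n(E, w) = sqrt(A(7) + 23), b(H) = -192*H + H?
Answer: -34948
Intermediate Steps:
P(m, t) = 2
A(W) = 2
b(H) = -191*H
g = -189
n(E, w) = 5 (n(E, w) = sqrt(2 + 23) = sqrt(25) = 5)
n(g, 76) + b(183) = 5 - 191*183 = 5 - 34953 = -34948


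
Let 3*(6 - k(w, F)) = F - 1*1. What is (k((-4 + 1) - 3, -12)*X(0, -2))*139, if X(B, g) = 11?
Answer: 47399/3 ≈ 15800.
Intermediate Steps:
k(w, F) = 19/3 - F/3 (k(w, F) = 6 - (F - 1*1)/3 = 6 - (F - 1)/3 = 6 - (-1 + F)/3 = 6 + (⅓ - F/3) = 19/3 - F/3)
(k((-4 + 1) - 3, -12)*X(0, -2))*139 = ((19/3 - ⅓*(-12))*11)*139 = ((19/3 + 4)*11)*139 = ((31/3)*11)*139 = (341/3)*139 = 47399/3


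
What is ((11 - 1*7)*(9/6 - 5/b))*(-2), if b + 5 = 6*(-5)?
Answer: -92/7 ≈ -13.143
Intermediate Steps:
b = -35 (b = -5 + 6*(-5) = -5 - 30 = -35)
((11 - 1*7)*(9/6 - 5/b))*(-2) = ((11 - 1*7)*(9/6 - 5/(-35)))*(-2) = ((11 - 7)*(9*(⅙) - 5*(-1/35)))*(-2) = (4*(3/2 + ⅐))*(-2) = (4*(23/14))*(-2) = (46/7)*(-2) = -92/7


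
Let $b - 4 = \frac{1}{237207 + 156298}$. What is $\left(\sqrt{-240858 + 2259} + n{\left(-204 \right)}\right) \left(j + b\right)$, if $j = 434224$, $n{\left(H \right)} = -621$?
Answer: $- \frac{106110822156561}{393505} + \frac{512612667423 i \sqrt{26511}}{393505} \approx -2.6966 \cdot 10^{8} + 2.1211 \cdot 10^{8} i$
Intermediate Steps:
$b = \frac{1574021}{393505}$ ($b = 4 + \frac{1}{237207 + 156298} = 4 + \frac{1}{393505} = \frac{1574021}{393505} \approx 4.0$)
$\left(\sqrt{-240858 + 2259} + n{\left(-204 \right)}\right) \left(j + b\right) = \left(\sqrt{-240858 + 2259} - 621\right) \left(434224 + \frac{1574021}{393505}\right) = \left(\sqrt{-238599} - 621\right) \frac{170870889141}{393505} = \left(3 i \sqrt{26511} - 621\right) \frac{170870889141}{393505} = \left(-621 + 3 i \sqrt{26511}\right) \frac{170870889141}{393505} = - \frac{106110822156561}{393505} + \frac{512612667423 i \sqrt{26511}}{393505}$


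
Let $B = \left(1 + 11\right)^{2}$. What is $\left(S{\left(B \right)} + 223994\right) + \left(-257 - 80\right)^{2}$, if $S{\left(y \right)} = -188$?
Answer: $337375$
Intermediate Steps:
$B = 144$ ($B = 12^{2} = 144$)
$\left(S{\left(B \right)} + 223994\right) + \left(-257 - 80\right)^{2} = \left(-188 + 223994\right) + \left(-257 - 80\right)^{2} = 223806 + \left(-337\right)^{2} = 223806 + 113569 = 337375$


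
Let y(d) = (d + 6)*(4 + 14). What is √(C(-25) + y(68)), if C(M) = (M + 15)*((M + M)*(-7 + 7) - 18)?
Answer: 6*√42 ≈ 38.884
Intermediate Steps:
y(d) = 108 + 18*d (y(d) = (6 + d)*18 = 108 + 18*d)
C(M) = -270 - 18*M (C(M) = (15 + M)*((2*M)*0 - 18) = (15 + M)*(0 - 18) = (15 + M)*(-18) = -270 - 18*M)
√(C(-25) + y(68)) = √((-270 - 18*(-25)) + (108 + 18*68)) = √((-270 + 450) + (108 + 1224)) = √(180 + 1332) = √1512 = 6*√42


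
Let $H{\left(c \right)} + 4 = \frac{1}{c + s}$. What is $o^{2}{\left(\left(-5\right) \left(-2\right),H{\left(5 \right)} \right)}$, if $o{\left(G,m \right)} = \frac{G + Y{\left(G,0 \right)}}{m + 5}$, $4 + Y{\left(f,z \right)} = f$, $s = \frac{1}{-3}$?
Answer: $\frac{50176}{289} \approx 173.62$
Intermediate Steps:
$s = - \frac{1}{3} \approx -0.33333$
$Y{\left(f,z \right)} = -4 + f$
$H{\left(c \right)} = -4 + \frac{1}{- \frac{1}{3} + c}$ ($H{\left(c \right)} = -4 + \frac{1}{c - \frac{1}{3}} = -4 + \frac{1}{- \frac{1}{3} + c}$)
$o{\left(G,m \right)} = \frac{-4 + 2 G}{5 + m}$ ($o{\left(G,m \right)} = \frac{G + \left(-4 + G\right)}{m + 5} = \frac{-4 + 2 G}{5 + m}$)
$o^{2}{\left(\left(-5\right) \left(-2\right),H{\left(5 \right)} \right)} = \left(\frac{2 \left(-2 - -10\right)}{5 + \frac{7 - 60}{-1 + 3 \cdot 5}}\right)^{2} = \left(\frac{2 \left(-2 + 10\right)}{5 + \frac{7 - 60}{-1 + 15}}\right)^{2} = \left(2 \frac{1}{5 + \frac{1}{14} \left(-53\right)} 8\right)^{2} = \left(2 \frac{1}{5 - \frac{53}{14}} \cdot 8\right)^{2} = \left(2 \frac{1}{\frac{17}{14}} \cdot 8\right)^{2} = \left(2 \cdot \frac{14}{17} \cdot 8\right)^{2} = \left(\frac{224}{17}\right)^{2} = \frac{50176}{289}$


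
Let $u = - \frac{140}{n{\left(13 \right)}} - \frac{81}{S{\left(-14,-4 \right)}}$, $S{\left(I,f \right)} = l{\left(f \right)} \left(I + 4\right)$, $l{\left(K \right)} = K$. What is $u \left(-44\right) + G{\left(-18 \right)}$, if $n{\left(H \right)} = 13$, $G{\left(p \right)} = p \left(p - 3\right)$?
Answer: $\frac{122323}{130} \approx 940.95$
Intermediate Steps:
$G{\left(p \right)} = p \left(-3 + p\right)$
$S{\left(I,f \right)} = f \left(4 + I\right)$ ($S{\left(I,f \right)} = f \left(I + 4\right) = f \left(4 + I\right)$)
$u = - \frac{6653}{520}$ ($u = - \frac{140}{13} - \frac{81}{\left(-4\right) \left(4 - 14\right)} = \left(-140\right) \frac{1}{13} - \frac{81}{\left(-4\right) \left(-10\right)} = - \frac{140}{13} - \frac{81}{40} = - \frac{6653}{520} \approx -12.794$)
$u \left(-44\right) + G{\left(-18 \right)} = \left(- \frac{6653}{520}\right) \left(-44\right) - 18 \left(-3 - 18\right) = \frac{73183}{130} - -378 = \frac{73183}{130} + 378 = \frac{122323}{130}$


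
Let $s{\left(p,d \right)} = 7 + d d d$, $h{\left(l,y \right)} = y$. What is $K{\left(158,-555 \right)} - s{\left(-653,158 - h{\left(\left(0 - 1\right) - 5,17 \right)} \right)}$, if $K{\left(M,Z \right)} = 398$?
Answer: $-2802830$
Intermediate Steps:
$s{\left(p,d \right)} = 7 + d^{3}$ ($s{\left(p,d \right)} = 7 + d^{2} d = 7 + d^{3}$)
$K{\left(158,-555 \right)} - s{\left(-653,158 - h{\left(\left(0 - 1\right) - 5,17 \right)} \right)} = 398 - \left(7 + \left(158 - 17\right)^{3}\right) = 398 - \left(7 + 141^{3}\right) = 398 - \left(7 + 2803221\right) = 398 - 2803228 = -2802830$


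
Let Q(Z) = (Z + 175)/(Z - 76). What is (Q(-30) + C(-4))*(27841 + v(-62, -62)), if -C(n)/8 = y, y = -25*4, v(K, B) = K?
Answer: 2351631245/106 ≈ 2.2185e+7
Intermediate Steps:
y = -100
C(n) = 800 (C(n) = -8*(-100) = 800)
Q(Z) = (175 + Z)/(-76 + Z)
(Q(-30) + C(-4))*(27841 + v(-62, -62)) = ((175 - 30)/(-76 - 30) + 800)*(27841 - 62) = (145/(-106) + 800)*27779 = (-1/106*145 + 800)*27779 = (-145/106 + 800)*27779 = (84655/106)*27779 = 2351631245/106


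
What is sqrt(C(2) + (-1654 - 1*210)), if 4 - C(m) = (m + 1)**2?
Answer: I*sqrt(1869) ≈ 43.232*I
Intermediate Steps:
C(m) = 4 - (1 + m)**2 (C(m) = 4 - (m + 1)**2 = 4 - (1 + m)**2)
sqrt(C(2) + (-1654 - 1*210)) = sqrt((4 - (1 + 2)**2) + (-1654 - 1*210)) = sqrt((4 - 1*3**2) + (-1654 - 210)) = sqrt((4 - 1*9) - 1864) = sqrt((4 - 9) - 1864) = sqrt(-5 - 1864) = sqrt(-1869) = I*sqrt(1869)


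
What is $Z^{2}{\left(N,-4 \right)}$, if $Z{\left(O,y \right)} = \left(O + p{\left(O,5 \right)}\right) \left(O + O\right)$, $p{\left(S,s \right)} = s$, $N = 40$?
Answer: $12960000$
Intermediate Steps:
$Z{\left(O,y \right)} = 2 O \left(5 + O\right)$ ($Z{\left(O,y \right)} = \left(O + 5\right) \left(O + O\right) = \left(5 + O\right) 2 O = 2 O \left(5 + O\right)$)
$Z^{2}{\left(N,-4 \right)} = \left(2 \cdot 40 \left(5 + 40\right)\right)^{2} = \left(2 \cdot 40 \cdot 45\right)^{2} = 3600^{2} = 12960000$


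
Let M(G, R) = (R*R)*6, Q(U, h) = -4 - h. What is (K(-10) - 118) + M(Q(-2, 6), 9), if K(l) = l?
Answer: 358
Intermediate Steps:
M(G, R) = 6*R² (M(G, R) = R²*6 = 6*R²)
(K(-10) - 118) + M(Q(-2, 6), 9) = (-10 - 118) + 6*9² = -128 + 6*81 = -128 + 486 = 358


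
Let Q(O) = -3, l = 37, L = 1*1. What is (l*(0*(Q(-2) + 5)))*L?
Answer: 0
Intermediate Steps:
L = 1
(l*(0*(Q(-2) + 5)))*L = (37*(0*(-3 + 5)))*1 = (37*(0*2))*1 = (37*0)*1 = 0*1 = 0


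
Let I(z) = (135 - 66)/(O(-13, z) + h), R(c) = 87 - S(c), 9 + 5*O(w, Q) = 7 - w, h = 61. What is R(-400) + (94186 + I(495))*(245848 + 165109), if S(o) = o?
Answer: 12231363070689/316 ≈ 3.8707e+10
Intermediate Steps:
O(w, Q) = -⅖ - w/5 (O(w, Q) = -9/5 + (7 - w)/5 = -9/5 + (7/5 - w/5) = -⅖ - w/5)
R(c) = 87 - c
I(z) = 345/316 (I(z) = (135 - 66)/((-⅖ - ⅕*(-13)) + 61) = 69/((-⅖ + 13/5) + 61) = 69/(11/5 + 61) = 69/(316/5) = 69*(5/316) = 345/316)
R(-400) + (94186 + I(495))*(245848 + 165109) = (87 - 1*(-400)) + (94186 + 345/316)*(245848 + 165109) = (87 + 400) + (29763121/316)*410957 = 487 + 12231362916797/316 = 12231363070689/316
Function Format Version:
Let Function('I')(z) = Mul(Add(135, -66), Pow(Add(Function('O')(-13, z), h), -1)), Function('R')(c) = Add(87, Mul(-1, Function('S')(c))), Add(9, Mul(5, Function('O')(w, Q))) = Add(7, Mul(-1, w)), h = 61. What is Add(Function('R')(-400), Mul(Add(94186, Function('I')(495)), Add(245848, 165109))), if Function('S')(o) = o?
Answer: Rational(12231363070689, 316) ≈ 3.8707e+10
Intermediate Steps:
Function('O')(w, Q) = Add(Rational(-2, 5), Mul(Rational(-1, 5), w)) (Function('O')(w, Q) = Add(Rational(-9, 5), Mul(Rational(1, 5), Add(7, Mul(-1, w)))) = Add(Rational(-9, 5), Add(Rational(7, 5), Mul(Rational(-1, 5), w))) = Add(Rational(-2, 5), Mul(Rational(-1, 5), w)))
Function('R')(c) = Add(87, Mul(-1, c))
Function('I')(z) = Rational(345, 316) (Function('I')(z) = Mul(Add(135, -66), Pow(Add(Add(Rational(-2, 5), Mul(Rational(-1, 5), -13)), 61), -1)) = Mul(69, Pow(Add(Add(Rational(-2, 5), Rational(13, 5)), 61), -1)) = Mul(69, Pow(Add(Rational(11, 5), 61), -1)) = Mul(69, Pow(Rational(316, 5), -1)) = Mul(69, Rational(5, 316)) = Rational(345, 316))
Add(Function('R')(-400), Mul(Add(94186, Function('I')(495)), Add(245848, 165109))) = Add(Add(87, Mul(-1, -400)), Mul(Add(94186, Rational(345, 316)), Add(245848, 165109))) = Add(Add(87, 400), Mul(Rational(29763121, 316), 410957)) = Add(487, Rational(12231362916797, 316)) = Rational(12231363070689, 316)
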